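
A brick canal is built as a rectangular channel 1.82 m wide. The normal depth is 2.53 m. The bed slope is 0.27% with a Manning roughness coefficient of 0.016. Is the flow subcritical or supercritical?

subcritical

Flow area A = b·y = 1.82 × 2.53 = 4.605 m². Wetted perimeter P = b + 2y = 1.82 + 2×2.53 = 6.88 m.
Hydraulic radius R = A/P = 4.605/6.88 = 0.6693 m.
V = (1/n) R^(2/3) √S = (1/0.016) × 0.6693^(2/3) × √0.0027 = 2.485 m/s. Hydraulic depth D_h = A/T = 4.605/1.82 = 2.53 m.
Froude number Fr = V/√(g·D_h) = 2.485/√(9.81×2.53) = 0.499, which is less than 1, so the flow is subcritical.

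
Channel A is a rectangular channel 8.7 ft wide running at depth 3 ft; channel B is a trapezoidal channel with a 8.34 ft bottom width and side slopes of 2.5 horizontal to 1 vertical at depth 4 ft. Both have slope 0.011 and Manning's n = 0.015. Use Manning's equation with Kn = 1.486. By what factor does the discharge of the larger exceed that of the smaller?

3.49

Channel A: Flow area A = b·y = 8.7 × 3 = 26.1 ft². Wetted perimeter P = b + 2y = 8.7 + 2×3 = 14.7 ft. Hydraulic radius R = A/P = 26.1/14.7 = 1.776 ft. Q_A = (1.486/0.015)·26.1·1.776^(2/3)·√0.011 = 397.6 ft³/s.
Channel B: With bottom width b = 8.34 ft and side slope z = 2.5: A = (b + zy)y = (8.34 + 2.5×4)×4 = 73.36 ft²; P = b + 2y√(1+z²) = 8.34 + 2×4×2.693 = 29.88 ft. Hydraulic radius R = A/P = 73.36/29.88 = 2.455 ft. Q_B = (1.486/0.015)·73.36·2.455^(2/3)·√0.011 = 1387 ft³/s.
The larger discharge is 1387 ft³/s and the smaller is 397.6 ft³/s; the ratio is 3.49.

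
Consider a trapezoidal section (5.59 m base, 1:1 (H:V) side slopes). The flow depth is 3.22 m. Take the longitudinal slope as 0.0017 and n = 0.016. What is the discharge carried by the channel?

With bottom width b = 5.59 m and side slope z = 1: A = (b + zy)y = (5.59 + 1×3.22)×3.22 = 28.37 m²; P = b + 2y√(1+z²) = 5.59 + 2×3.22×1.414 = 14.7 m.
Hydraulic radius R = A/P = 28.37/14.7 = 1.93 m.
Manning's equation: Q = (1/n) A R^(2/3) S^(1/2) = (1/0.016) × 28.37 × 1.93^(2/3) × 0.0017^(1/2) = 113 m³/s.

Q = 113 m³/s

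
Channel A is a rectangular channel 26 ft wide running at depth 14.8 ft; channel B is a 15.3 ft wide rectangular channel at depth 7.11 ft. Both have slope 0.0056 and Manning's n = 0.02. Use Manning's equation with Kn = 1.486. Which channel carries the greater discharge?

Channel A: Flow area A = b·y = 26 × 14.8 = 384.8 ft². Wetted perimeter P = b + 2y = 26 + 2×14.8 = 55.6 ft. Hydraulic radius R = A/P = 384.8/55.6 = 6.921 ft. Q_A = (1.486/0.02)·384.8·6.921^(2/3)·√0.0056 = 7770 ft³/s.
Channel B: Flow area A = b·y = 15.3 × 7.11 = 108.8 ft². Wetted perimeter P = b + 2y = 15.3 + 2×7.11 = 29.52 ft. Hydraulic radius R = A/P = 108.8/29.52 = 3.685 ft. Q_B = (1.486/0.02)·108.8·3.685^(2/3)·√0.0056 = 1443 ft³/s.
Q_A = 7770 ft³/s vs Q_B = 1443 ft³/s, so channel A carries more.

channel A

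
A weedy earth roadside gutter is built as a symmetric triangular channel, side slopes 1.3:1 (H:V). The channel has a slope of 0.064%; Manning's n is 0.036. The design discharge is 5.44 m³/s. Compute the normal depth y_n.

Manning's equation rearranged: A R^(2/3) = nQ / (1·√S) = 0.036 × 5.44 / (√0.00064) = 7.741.
Try y = 2.96 m: A R^(2/3) = 12.67 — high.
Try y = 1.78 m: A R^(2/3) = 3.264 — low.
Try y = 2.46 m: A R^(2/3) = 7.735 — ≈ 7.741.

y_n = 2.46 m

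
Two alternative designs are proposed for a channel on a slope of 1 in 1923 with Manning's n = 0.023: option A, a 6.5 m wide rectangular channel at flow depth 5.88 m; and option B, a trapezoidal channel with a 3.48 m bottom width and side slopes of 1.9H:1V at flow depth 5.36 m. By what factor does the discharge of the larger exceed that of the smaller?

2.31

Channel A: Flow area A = b·y = 6.5 × 5.88 = 38.22 m². Wetted perimeter P = b + 2y = 6.5 + 2×5.88 = 18.26 m. Hydraulic radius R = A/P = 38.22/18.26 = 2.093 m. Q_A = (1/0.023)·38.22·2.093^(2/3)·√0.00052 = 62.01 m³/s.
Channel B: With bottom width b = 3.48 m and side slope z = 1.9: A = (b + zy)y = (3.48 + 1.9×5.36)×5.36 = 73.24 m²; P = b + 2y√(1+z²) = 3.48 + 2×5.36×2.147 = 26.5 m. Hydraulic radius R = A/P = 73.24/26.5 = 2.764 m. Q_B = (1/0.023)·73.24·2.764^(2/3)·√0.00052 = 143 m³/s.
The larger discharge is 143 m³/s and the smaller is 62.01 m³/s; the ratio is 2.31.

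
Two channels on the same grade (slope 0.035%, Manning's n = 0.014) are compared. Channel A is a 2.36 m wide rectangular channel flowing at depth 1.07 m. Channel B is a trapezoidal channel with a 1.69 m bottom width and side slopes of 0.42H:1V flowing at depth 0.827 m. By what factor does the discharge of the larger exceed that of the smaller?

1.65

Channel A: Flow area A = b·y = 2.36 × 1.07 = 2.525 m². Wetted perimeter P = b + 2y = 2.36 + 2×1.07 = 4.5 m. Hydraulic radius R = A/P = 2.525/4.5 = 0.5612 m. Q_A = (1/0.014)·2.525·0.5612^(2/3)·√0.00035 = 2.296 m³/s.
Channel B: With bottom width b = 1.69 m and side slope z = 0.42: A = (b + zy)y = (1.69 + 0.42×0.827)×0.827 = 1.685 m²; P = b + 2y√(1+z²) = 1.69 + 2×0.827×1.085 = 3.484 m. Hydraulic radius R = A/P = 1.685/3.484 = 0.4836 m. Q_B = (1/0.014)·1.685·0.4836^(2/3)·√0.00035 = 1.387 m³/s.
The larger discharge is 2.296 m³/s and the smaller is 1.387 m³/s; the ratio is 1.65.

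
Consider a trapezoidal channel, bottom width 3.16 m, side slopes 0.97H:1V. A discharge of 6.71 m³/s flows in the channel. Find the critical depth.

At critical depth, Q² T / (g A³) = 1, i.e. A³/T = Q²/g = 6.71²/9.81 = 4.59.
At y = 0.533 m: A³/T = 1.795 — short.
At y = 0.8 m: A³/T = 6.626 — over.
At y = 0.714 m: A³/T = 4.579 — close enough.

y_c = 0.714 m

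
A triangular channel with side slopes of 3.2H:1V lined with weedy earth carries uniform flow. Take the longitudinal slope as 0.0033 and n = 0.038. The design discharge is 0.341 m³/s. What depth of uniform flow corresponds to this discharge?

y_n = 0.445 m

Manning's equation rearranged: A R^(2/3) = nQ / (1·√S) = 0.038 × 0.341 / (√0.0033) = 0.2256.
At y = 0.365 m: A R^(2/3) = 0.133 — short.
At y = 0.445 m: A R^(2/3) = 0.2256 — ≈ 0.2256.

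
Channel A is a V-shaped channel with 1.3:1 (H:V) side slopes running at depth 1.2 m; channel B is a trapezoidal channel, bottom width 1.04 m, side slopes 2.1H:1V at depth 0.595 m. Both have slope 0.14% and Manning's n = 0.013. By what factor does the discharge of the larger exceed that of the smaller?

Channel A: For a triangular section with side slope z = 1.3: A = zy² = 1.3×1.2² = 1.872 m²; P = 2y√(1+z²) = 2×1.2×1.64 = 3.936 m. Hydraulic radius R = A/P = 1.872/3.936 = 0.4756 m. Q_A = (1/0.013)·1.872·0.4756^(2/3)·√0.0014 = 3.283 m³/s.
Channel B: With bottom width b = 1.04 m and side slope z = 2.1: A = (b + zy)y = (1.04 + 2.1×0.595)×0.595 = 1.362 m²; P = b + 2y√(1+z²) = 1.04 + 2×0.595×2.326 = 3.808 m. Hydraulic radius R = A/P = 1.362/3.808 = 0.3577 m. Q_B = (1/0.013)·1.362·0.3577^(2/3)·√0.0014 = 1.976 m³/s.
The larger discharge is 3.283 m³/s and the smaller is 1.976 m³/s; the ratio is 1.66.

1.66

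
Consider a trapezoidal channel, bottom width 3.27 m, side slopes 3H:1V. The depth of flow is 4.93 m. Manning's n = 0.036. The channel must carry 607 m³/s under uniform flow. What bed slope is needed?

With bottom width b = 3.27 m and side slope z = 3: A = (b + zy)y = (3.27 + 3×4.93)×4.93 = 89.04 m²; P = b + 2y√(1+z²) = 3.27 + 2×4.93×3.162 = 34.45 m.
Hydraulic radius R = A/P = 89.04/34.45 = 2.584 m.
From Manning's equation, S = [nQ / (1 A R^(2/3))]² = [0.036 × 607 / (1 × 89.04 × 2.584^(2/3))]² = 0.017.

S = 0.017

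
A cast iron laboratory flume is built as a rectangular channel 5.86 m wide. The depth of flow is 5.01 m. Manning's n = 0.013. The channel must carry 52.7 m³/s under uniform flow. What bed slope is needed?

S = 0.00024

Flow area A = b·y = 5.86 × 5.01 = 29.36 m². Wetted perimeter P = b + 2y = 5.86 + 2×5.01 = 15.88 m.
Hydraulic radius R = A/P = 29.36/15.88 = 1.849 m.
From Manning's equation, S = [nQ / (1 A R^(2/3))]² = [0.013 × 52.7 / (1 × 29.36 × 1.849^(2/3))]² = 0.00024.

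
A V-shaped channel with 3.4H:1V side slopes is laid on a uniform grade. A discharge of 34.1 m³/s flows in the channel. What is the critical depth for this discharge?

At critical depth, Q² T / (g A³) = 1, i.e. A³/T = Q²/g = 34.1²/9.81 = 118.5.
Trying y = 2.2 m: A³/T = 297.9 — over.
Trying y = 1.83 m: A³/T = 118.6 — matches.

y_c = 1.83 m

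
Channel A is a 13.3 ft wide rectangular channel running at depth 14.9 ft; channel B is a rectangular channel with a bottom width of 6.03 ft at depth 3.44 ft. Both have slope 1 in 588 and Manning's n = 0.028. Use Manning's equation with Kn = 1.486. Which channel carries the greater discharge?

Channel A: Flow area A = b·y = 13.3 × 14.9 = 198.2 ft². Wetted perimeter P = b + 2y = 13.3 + 2×14.9 = 43.1 ft. Hydraulic radius R = A/P = 198.2/43.1 = 4.598 ft. Q_A = (1.486/0.028)·198.2·4.598^(2/3)·√0.001701 = 1199 ft³/s.
Channel B: Flow area A = b·y = 6.03 × 3.44 = 20.74 ft². Wetted perimeter P = b + 2y = 6.03 + 2×3.44 = 12.91 ft. Hydraulic radius R = A/P = 20.74/12.91 = 1.607 ft. Q_B = (1.486/0.028)·20.74·1.607^(2/3)·√0.001701 = 62.28 ft³/s.
Q_A = 1199 ft³/s vs Q_B = 62.28 ft³/s, so channel A carries more.

channel A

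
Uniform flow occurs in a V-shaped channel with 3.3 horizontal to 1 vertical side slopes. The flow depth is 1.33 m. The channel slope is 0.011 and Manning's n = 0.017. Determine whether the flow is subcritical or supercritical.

For a triangular section with side slope z = 3.3: A = zy² = 3.3×1.33² = 5.837 m²; P = 2y√(1+z²) = 2×1.33×3.448 = 9.172 m.
Hydraulic radius R = A/P = 5.837/9.172 = 0.6364 m.
V = (1/n) R^(2/3) √S = (1/0.017) × 0.6364^(2/3) × √0.011 = 4.565 m/s. Hydraulic depth D_h = A/T = 5.837/8.778 = 0.665 m.
Froude number Fr = V/√(g·D_h) = 4.565/√(9.81×0.665) = 1.79, which is greater than 1, so the flow is supercritical.

supercritical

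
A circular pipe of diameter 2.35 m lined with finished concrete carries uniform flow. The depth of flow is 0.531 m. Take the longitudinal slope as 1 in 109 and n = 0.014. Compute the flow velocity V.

For a circular section of diameter D = 2.35 m at depth y = 0.531 m, the central angle is θ = 2 arccos(1 − 2y/D) = 1.981 rad. Then A = (D²/8)(θ − sin θ) = 0.7349 m² and P = Dθ/2 = 2.328 m.
Hydraulic radius R = A/P = 0.7349/2.328 = 0.3157 m.
From Manning's equation, V = (1/n) R^(2/3) S^(1/2) = (1/0.014) × 0.3157^(2/3) × 0.009174^(1/2) = 3.17 m/s.

V = 3.17 m/s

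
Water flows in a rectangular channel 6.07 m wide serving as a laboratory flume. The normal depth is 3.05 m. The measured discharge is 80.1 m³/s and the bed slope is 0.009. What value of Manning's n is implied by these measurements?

Flow area A = b·y = 6.07 × 3.05 = 18.51 m². Wetted perimeter P = b + 2y = 6.07 + 2×3.05 = 12.17 m.
Hydraulic radius R = A/P = 18.51/12.17 = 1.521 m.
Rearranging Manning's equation: n = (1/Q) A R^(2/3) S^(1/2) = (1/80.1) × 18.51 × 1.521^(2/3) × √0.009 = 0.029.

n = 0.029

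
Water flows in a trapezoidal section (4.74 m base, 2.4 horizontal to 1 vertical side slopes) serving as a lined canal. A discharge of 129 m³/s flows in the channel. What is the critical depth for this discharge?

At critical depth, Q² T / (g A³) = 1, i.e. A³/T = Q²/g = 129²/9.81 = 1696.
At y = 2.47 m: A³/T = 1102 — low.
At y = 3.49 m: A³/T = 4463 — high.
At y = 2.75 m: A³/T = 1690 — matches.

y_c = 2.75 m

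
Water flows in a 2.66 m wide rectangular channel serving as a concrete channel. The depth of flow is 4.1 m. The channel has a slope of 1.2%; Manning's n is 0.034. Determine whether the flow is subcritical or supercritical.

subcritical

Flow area A = b·y = 2.66 × 4.1 = 10.91 m². Wetted perimeter P = b + 2y = 2.66 + 2×4.1 = 10.86 m.
Hydraulic radius R = A/P = 10.91/10.86 = 1.004 m.
V = (1/n) R^(2/3) √S = (1/0.034) × 1.004^(2/3) × √0.012 = 3.231 m/s. Hydraulic depth D_h = A/T = 10.91/2.66 = 4.1 m.
Froude number Fr = V/√(g·D_h) = 3.231/√(9.81×4.1) = 0.509, which is less than 1, so the flow is subcritical.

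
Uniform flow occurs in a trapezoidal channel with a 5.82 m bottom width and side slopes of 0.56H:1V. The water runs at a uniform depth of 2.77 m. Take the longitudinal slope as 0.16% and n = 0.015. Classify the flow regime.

With bottom width b = 5.82 m and side slope z = 0.56: A = (b + zy)y = (5.82 + 0.56×2.77)×2.77 = 20.42 m²; P = b + 2y√(1+z²) = 5.82 + 2×2.77×1.146 = 12.17 m.
Hydraulic radius R = A/P = 20.42/12.17 = 1.678 m.
V = (1/n) R^(2/3) √S = (1/0.015) × 1.678^(2/3) × √0.0016 = 3.765 m/s. Hydraulic depth D_h = A/T = 20.42/8.922 = 2.288 m.
Froude number Fr = V/√(g·D_h) = 3.765/√(9.81×2.288) = 0.795, which is less than 1, so the flow is subcritical.

subcritical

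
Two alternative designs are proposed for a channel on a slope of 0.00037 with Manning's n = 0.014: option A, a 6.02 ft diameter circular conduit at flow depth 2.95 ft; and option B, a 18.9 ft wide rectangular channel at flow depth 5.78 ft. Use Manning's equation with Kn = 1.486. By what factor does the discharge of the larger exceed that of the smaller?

Channel A: For a circular section of diameter D = 6.02 ft at depth y = 2.95 ft, the central angle is θ = 2 arccos(1 − 2y/D) = 3.102 rad. Then A = (D²/8)(θ − sin θ) = 13.87 ft² and P = Dθ/2 = 9.336 ft. Hydraulic radius R = A/P = 13.87/9.336 = 1.486 ft. Q_A = (1.486/0.014)·13.87·1.486^(2/3)·√0.00037 = 36.87 ft³/s.
Channel B: Flow area A = b·y = 18.9 × 5.78 = 109.2 ft². Wetted perimeter P = b + 2y = 18.9 + 2×5.78 = 30.46 ft. Hydraulic radius R = A/P = 109.2/30.46 = 3.586 ft. Q_B = (1.486/0.014)·109.2·3.586^(2/3)·√0.00037 = 522.6 ft³/s.
The larger discharge is 522.6 ft³/s and the smaller is 36.87 ft³/s; the ratio is 14.2.

14.2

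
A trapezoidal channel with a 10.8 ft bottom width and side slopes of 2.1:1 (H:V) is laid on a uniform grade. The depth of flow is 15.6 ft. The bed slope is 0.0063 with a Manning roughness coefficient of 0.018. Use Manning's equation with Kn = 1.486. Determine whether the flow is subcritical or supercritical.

With bottom width b = 10.8 ft and side slope z = 2.1: A = (b + zy)y = (10.8 + 2.1×15.6)×15.6 = 679.5 ft²; P = b + 2y√(1+z²) = 10.8 + 2×15.6×2.326 = 83.37 ft.
Hydraulic radius R = A/P = 679.5/83.37 = 8.151 ft.
V = (1.486/n) R^(2/3) √S = (1.486/0.018) × 8.151^(2/3) × √0.0063 = 26.54 ft/s. Hydraulic depth D_h = A/T = 679.5/76.32 = 8.904 ft.
Froude number Fr = V/√(g·D_h) = 26.54/√(32.2×8.904) = 1.57, which is greater than 1, so the flow is supercritical.

supercritical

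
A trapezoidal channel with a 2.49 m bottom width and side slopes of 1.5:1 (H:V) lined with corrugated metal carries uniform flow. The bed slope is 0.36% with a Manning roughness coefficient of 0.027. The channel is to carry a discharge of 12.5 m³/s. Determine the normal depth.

Manning's equation rearranged: A R^(2/3) = nQ / (1·√S) = 0.027 × 12.5 / (√0.0036) = 5.625.
Trying y = 1.56 m: A R^(2/3) = 7.171 — too large.
Trying y = 1.07 m: A R^(2/3) = 3.422 — too small.
Trying y = 1.38 m: A R^(2/3) = 5.615 — ≈ 5.625.

y_n = 1.38 m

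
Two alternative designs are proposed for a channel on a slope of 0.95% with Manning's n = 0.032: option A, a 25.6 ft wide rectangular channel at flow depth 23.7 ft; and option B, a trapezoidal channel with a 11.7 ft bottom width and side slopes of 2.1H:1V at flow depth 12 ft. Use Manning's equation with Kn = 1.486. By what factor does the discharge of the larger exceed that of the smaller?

1.6

Channel A: Flow area A = b·y = 25.6 × 23.7 = 606.7 ft². Wetted perimeter P = b + 2y = 25.6 + 2×23.7 = 73 ft. Hydraulic radius R = A/P = 606.7/73 = 8.311 ft. Q_A = (1.486/0.032)·606.7·8.311^(2/3)·√0.0095 = 11270 ft³/s.
Channel B: With bottom width b = 11.7 ft and side slope z = 2.1: A = (b + zy)y = (11.7 + 2.1×12)×12 = 442.8 ft²; P = b + 2y√(1+z²) = 11.7 + 2×12×2.326 = 67.52 ft. Hydraulic radius R = A/P = 442.8/67.52 = 6.558 ft. Q_B = (1.486/0.032)·442.8·6.558^(2/3)·√0.0095 = 7022 ft³/s.
The larger discharge is 11270 ft³/s and the smaller is 7022 ft³/s; the ratio is 1.6.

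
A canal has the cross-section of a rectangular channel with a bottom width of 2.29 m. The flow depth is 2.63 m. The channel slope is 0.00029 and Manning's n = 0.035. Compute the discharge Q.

Q = 2.52 m³/s

Flow area A = b·y = 2.29 × 2.63 = 6.023 m². Wetted perimeter P = b + 2y = 2.29 + 2×2.63 = 7.55 m.
Hydraulic radius R = A/P = 6.023/7.55 = 0.7977 m.
Manning's equation: Q = (1/n) A R^(2/3) S^(1/2) = (1/0.035) × 6.023 × 0.7977^(2/3) × 0.00029^(1/2) = 2.52 m³/s.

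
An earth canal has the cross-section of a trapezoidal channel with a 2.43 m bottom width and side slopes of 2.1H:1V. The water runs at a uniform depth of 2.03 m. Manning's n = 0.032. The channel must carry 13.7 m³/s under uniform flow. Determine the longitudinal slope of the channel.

S = 0.00087

With bottom width b = 2.43 m and side slope z = 2.1: A = (b + zy)y = (2.43 + 2.1×2.03)×2.03 = 13.59 m²; P = b + 2y√(1+z²) = 2.43 + 2×2.03×2.326 = 11.87 m.
Hydraulic radius R = A/P = 13.59/11.87 = 1.144 m.
From Manning's equation, S = [nQ / (1 A R^(2/3))]² = [0.032 × 13.7 / (1 × 13.59 × 1.144^(2/3))]² = 0.00087.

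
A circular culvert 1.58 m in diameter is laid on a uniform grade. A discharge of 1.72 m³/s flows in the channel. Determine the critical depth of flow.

At critical depth, Q² T / (g A³) = 1, i.e. A³/T = Q²/g = 1.72²/9.81 = 0.3016.
At y = 0.542 m: A³/T = 0.1404 — too small.
At y = 0.839 m: A³/T = 0.7504 — too large.
At y = 0.661 m: A³/T = 0.3014 — matches.

y_c = 0.661 m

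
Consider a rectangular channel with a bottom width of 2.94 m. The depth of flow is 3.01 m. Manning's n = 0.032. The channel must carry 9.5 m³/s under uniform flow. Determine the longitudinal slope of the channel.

Flow area A = b·y = 2.94 × 3.01 = 8.849 m². Wetted perimeter P = b + 2y = 2.94 + 2×3.01 = 8.96 m.
Hydraulic radius R = A/P = 8.849/8.96 = 0.9877 m.
From Manning's equation, S = [nQ / (1 A R^(2/3))]² = [0.032 × 9.5 / (1 × 8.849 × 0.9877^(2/3))]² = 0.0012.

S = 0.0012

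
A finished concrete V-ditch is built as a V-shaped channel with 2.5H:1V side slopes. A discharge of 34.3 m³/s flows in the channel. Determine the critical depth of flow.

y_c = 2.07 m

At critical depth, Q² T / (g A³) = 1, i.e. A³/T = Q²/g = 34.3²/9.81 = 119.9.
Trying y = 2.43 m: A³/T = 264.8 — over.
Trying y = 2.07 m: A³/T = 118.8 — matches.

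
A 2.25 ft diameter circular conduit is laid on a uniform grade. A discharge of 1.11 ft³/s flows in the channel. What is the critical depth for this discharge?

y_c = 0.352 ft

At critical depth, Q² T / (g A³) = 1, i.e. A³/T = Q²/g = 1.11²/32.2 = 0.03826.
Trying y = 0.401 ft: A³/T = 0.06413 — too large.
Trying y = 0.352 ft: A³/T = 0.03842 — matches.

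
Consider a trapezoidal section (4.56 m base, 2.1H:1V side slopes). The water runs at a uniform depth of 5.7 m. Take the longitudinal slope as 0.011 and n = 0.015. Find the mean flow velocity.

With bottom width b = 4.56 m and side slope z = 2.1: A = (b + zy)y = (4.56 + 2.1×5.7)×5.7 = 94.22 m²; P = b + 2y√(1+z²) = 4.56 + 2×5.7×2.326 = 31.08 m.
Hydraulic radius R = A/P = 94.22/31.08 = 3.032 m.
From Manning's equation, V = (1/n) R^(2/3) S^(1/2) = (1/0.015) × 3.032^(2/3) × 0.011^(1/2) = 14.6 m/s.

V = 14.6 m/s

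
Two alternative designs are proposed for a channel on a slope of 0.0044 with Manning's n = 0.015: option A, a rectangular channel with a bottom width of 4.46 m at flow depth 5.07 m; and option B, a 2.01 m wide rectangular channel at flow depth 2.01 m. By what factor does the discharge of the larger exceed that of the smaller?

9.78

Channel A: Flow area A = b·y = 4.46 × 5.07 = 22.61 m². Wetted perimeter P = b + 2y = 4.46 + 2×5.07 = 14.6 m. Hydraulic radius R = A/P = 22.61/14.6 = 1.549 m. Q_A = (1/0.015)·22.61·1.549^(2/3)·√0.0044 = 133.9 m³/s.
Channel B: Flow area A = b·y = 2.01 × 2.01 = 4.04 m². Wetted perimeter P = b + 2y = 2.01 + 2×2.01 = 6.03 m. Hydraulic radius R = A/P = 4.04/6.03 = 0.67 m. Q_B = (1/0.015)·4.04·0.67^(2/3)·√0.0044 = 13.68 m³/s.
The larger discharge is 133.9 m³/s and the smaller is 13.68 m³/s; the ratio is 9.78.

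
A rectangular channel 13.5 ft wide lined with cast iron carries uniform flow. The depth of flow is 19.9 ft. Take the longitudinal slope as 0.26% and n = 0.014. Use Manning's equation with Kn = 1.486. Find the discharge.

Flow area A = b·y = 13.5 × 19.9 = 268.6 ft². Wetted perimeter P = b + 2y = 13.5 + 2×19.9 = 53.3 ft.
Hydraulic radius R = A/P = 268.6/53.3 = 5.04 ft.
Manning's equation: Q = (1.486/n) A R^(2/3) S^(1/2) = (1.486/0.014) × 268.6 × 5.04^(2/3) × 0.0026^(1/2) = 4270 ft³/s.

Q = 4270 ft³/s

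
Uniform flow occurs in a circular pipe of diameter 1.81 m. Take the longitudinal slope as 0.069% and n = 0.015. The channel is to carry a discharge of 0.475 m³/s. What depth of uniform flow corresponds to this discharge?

y_n = 0.518 m

Manning's equation rearranged: A R^(2/3) = nQ / (1·√S) = 0.015 × 0.475 / (√0.00069) = 0.2712.
Trying y = 0.615 m: A R^(2/3) = 0.377 — over.
Trying y = 0.518 m: A R^(2/3) = 0.271 — close enough.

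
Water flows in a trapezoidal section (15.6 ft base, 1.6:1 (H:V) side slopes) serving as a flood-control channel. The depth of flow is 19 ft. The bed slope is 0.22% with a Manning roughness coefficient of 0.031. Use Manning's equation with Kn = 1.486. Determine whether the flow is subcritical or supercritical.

subcritical

With bottom width b = 15.6 ft and side slope z = 1.6: A = (b + zy)y = (15.6 + 1.6×19)×19 = 874 ft²; P = b + 2y√(1+z²) = 15.6 + 2×19×1.887 = 87.3 ft.
Hydraulic radius R = A/P = 874/87.3 = 10.01 ft.
V = (1.486/n) R^(2/3) √S = (1.486/0.031) × 10.01^(2/3) × √0.0022 = 10.44 ft/s. Hydraulic depth D_h = A/T = 874/76.4 = 11.44 ft.
Froude number Fr = V/√(g·D_h) = 10.44/√(32.2×11.44) = 0.544, which is less than 1, so the flow is subcritical.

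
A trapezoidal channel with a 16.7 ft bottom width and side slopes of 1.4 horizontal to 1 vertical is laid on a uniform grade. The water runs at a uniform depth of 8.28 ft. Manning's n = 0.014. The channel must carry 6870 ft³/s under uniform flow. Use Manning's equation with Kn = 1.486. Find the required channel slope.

S = 0.00851

With bottom width b = 16.7 ft and side slope z = 1.4: A = (b + zy)y = (16.7 + 1.4×8.28)×8.28 = 234.3 ft²; P = b + 2y√(1+z²) = 16.7 + 2×8.28×1.72 = 45.19 ft.
Hydraulic radius R = A/P = 234.3/45.19 = 5.184 ft.
From Manning's equation, S = [nQ / (1.486 A R^(2/3))]² = [0.014 × 6870 / (1.486 × 234.3 × 5.184^(2/3))]² = 0.00851.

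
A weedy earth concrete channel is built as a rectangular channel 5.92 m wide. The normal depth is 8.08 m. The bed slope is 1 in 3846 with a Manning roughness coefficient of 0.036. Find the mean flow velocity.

Flow area A = b·y = 5.92 × 8.08 = 47.83 m². Wetted perimeter P = b + 2y = 5.92 + 2×8.08 = 22.08 m.
Hydraulic radius R = A/P = 47.83/22.08 = 2.166 m.
From Manning's equation, V = (1/n) R^(2/3) S^(1/2) = (1/0.036) × 2.166^(2/3) × 0.00026^(1/2) = 0.75 m/s.

V = 0.75 m/s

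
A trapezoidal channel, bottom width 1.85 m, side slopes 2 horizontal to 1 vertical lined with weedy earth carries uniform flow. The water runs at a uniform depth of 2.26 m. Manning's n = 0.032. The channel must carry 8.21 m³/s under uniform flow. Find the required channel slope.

S = 0.00026

With bottom width b = 1.85 m and side slope z = 2: A = (b + zy)y = (1.85 + 2×2.26)×2.26 = 14.4 m²; P = b + 2y√(1+z²) = 1.85 + 2×2.26×2.236 = 11.96 m.
Hydraulic radius R = A/P = 14.4/11.96 = 1.204 m.
From Manning's equation, S = [nQ / (1 A R^(2/3))]² = [0.032 × 8.21 / (1 × 14.4 × 1.204^(2/3))]² = 0.00026.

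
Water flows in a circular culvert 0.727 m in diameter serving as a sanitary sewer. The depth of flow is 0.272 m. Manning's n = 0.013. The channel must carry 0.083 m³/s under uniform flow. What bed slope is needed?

For a circular section of diameter D = 0.727 m at depth y = 0.272 m, the central angle is θ = 2 arccos(1 − 2y/D) = 2.633 rad. Then A = (D²/8)(θ − sin θ) = 0.1417 m² and P = Dθ/2 = 0.957 m.
Hydraulic radius R = A/P = 0.1417/0.957 = 0.1481 m.
From Manning's equation, S = [nQ / (1 A R^(2/3))]² = [0.013 × 0.083 / (1 × 0.1417 × 0.1481^(2/3))]² = 0.000739.

S = 0.000739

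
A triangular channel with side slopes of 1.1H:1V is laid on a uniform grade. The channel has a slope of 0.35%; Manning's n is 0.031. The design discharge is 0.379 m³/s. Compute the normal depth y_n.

y_n = 0.675 m

Manning's equation rearranged: A R^(2/3) = nQ / (1·√S) = 0.031 × 0.379 / (√0.0035) = 0.1986.
Trying y = 0.852 m: A R^(2/3) = 0.3698 — over.
Trying y = 0.481 m: A R^(2/3) = 0.08052 — short.
Trying y = 0.675 m: A R^(2/3) = 0.1988 — ≈ 0.1986.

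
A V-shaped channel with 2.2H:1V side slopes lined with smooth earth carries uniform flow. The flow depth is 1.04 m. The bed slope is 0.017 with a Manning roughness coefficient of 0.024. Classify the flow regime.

supercritical

For a triangular section with side slope z = 2.2: A = zy² = 2.2×1.04² = 2.38 m²; P = 2y√(1+z²) = 2×1.04×2.417 = 5.027 m.
Hydraulic radius R = A/P = 2.38/5.027 = 0.4734 m.
V = (1/n) R^(2/3) √S = (1/0.024) × 0.4734^(2/3) × √0.017 = 3.3 m/s. Hydraulic depth D_h = A/T = 2.38/4.576 = 0.52 m.
Froude number Fr = V/√(g·D_h) = 3.3/√(9.81×0.52) = 1.46, which is greater than 1, so the flow is supercritical.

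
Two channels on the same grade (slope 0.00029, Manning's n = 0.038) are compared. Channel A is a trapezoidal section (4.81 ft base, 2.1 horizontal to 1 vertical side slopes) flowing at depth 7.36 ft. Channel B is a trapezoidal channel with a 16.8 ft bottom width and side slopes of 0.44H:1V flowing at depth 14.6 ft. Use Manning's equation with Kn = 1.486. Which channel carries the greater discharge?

Channel A: With bottom width b = 4.81 ft and side slope z = 2.1: A = (b + zy)y = (4.81 + 2.1×7.36)×7.36 = 149.2 ft²; P = b + 2y√(1+z²) = 4.81 + 2×7.36×2.326 = 39.05 ft. Hydraulic radius R = A/P = 149.2/39.05 = 3.82 ft. Q_A = (1.486/0.038)·149.2·3.82^(2/3)·√0.00029 = 242.7 ft³/s.
Channel B: With bottom width b = 16.8 ft and side slope z = 0.44: A = (b + zy)y = (16.8 + 0.44×14.6)×14.6 = 339.1 ft²; P = b + 2y√(1+z²) = 16.8 + 2×14.6×1.093 = 48.7 ft. Hydraulic radius R = A/P = 339.1/48.7 = 6.962 ft. Q_B = (1.486/0.038)·339.1·6.962^(2/3)·√0.00029 = 823.3 ft³/s.
Q_A = 242.7 ft³/s vs Q_B = 823.3 ft³/s, so channel B carries more.

channel B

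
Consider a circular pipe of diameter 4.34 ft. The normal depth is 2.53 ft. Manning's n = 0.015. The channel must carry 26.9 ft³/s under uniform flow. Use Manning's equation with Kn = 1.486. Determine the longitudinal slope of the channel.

S = 0.000732

For a circular section of diameter D = 4.34 ft at depth y = 2.53 ft, the central angle is θ = 2 arccos(1 − 2y/D) = 3.475 rad. Then A = (D²/8)(θ − sin θ) = 8.952 ft² and P = Dθ/2 = 7.541 ft.
Hydraulic radius R = A/P = 8.952/7.541 = 1.187 ft.
From Manning's equation, S = [nQ / (1.486 A R^(2/3))]² = [0.015 × 26.9 / (1.486 × 8.952 × 1.187^(2/3))]² = 0.000732.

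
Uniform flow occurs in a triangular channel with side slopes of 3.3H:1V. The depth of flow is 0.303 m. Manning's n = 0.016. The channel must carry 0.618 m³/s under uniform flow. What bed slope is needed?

S = 0.014

For a triangular section with side slope z = 3.3: A = zy² = 3.3×0.303² = 0.303 m²; P = 2y√(1+z²) = 2×0.303×3.448 = 2.09 m.
Hydraulic radius R = A/P = 0.303/2.09 = 0.145 m.
From Manning's equation, S = [nQ / (1 A R^(2/3))]² = [0.016 × 0.618 / (1 × 0.303 × 0.145^(2/3))]² = 0.014.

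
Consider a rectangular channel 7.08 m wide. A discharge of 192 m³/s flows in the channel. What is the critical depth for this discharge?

y_c = 4.22 m

For a rectangular channel, critical depth y_c = (q²/g)^(1/3) where q = Q/b = 192/7.08 = 27.12 m²/s.
So y_c = (27.12²/9.81)^(1/3) = 4.22 m.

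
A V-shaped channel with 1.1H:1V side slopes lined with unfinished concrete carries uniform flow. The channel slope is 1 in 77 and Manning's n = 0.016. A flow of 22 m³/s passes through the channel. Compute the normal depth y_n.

y_n = 1.89 m

Manning's equation rearranged: A R^(2/3) = nQ / (1·√S) = 0.016 × 22 / (√0.01299) = 3.089.
Try y = 2.11 m: A R^(2/3) = 4.152 — over.
Try y = 1.62 m: A R^(2/3) = 2.052 — short.
Try y = 1.89 m: A R^(2/3) = 3.096 — matches.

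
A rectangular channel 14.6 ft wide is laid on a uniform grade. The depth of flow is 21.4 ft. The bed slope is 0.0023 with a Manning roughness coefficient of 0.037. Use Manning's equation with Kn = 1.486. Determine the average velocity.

Flow area A = b·y = 14.6 × 21.4 = 312.4 ft². Wetted perimeter P = b + 2y = 14.6 + 2×21.4 = 57.4 ft.
Hydraulic radius R = A/P = 312.4/57.4 = 5.443 ft.
From Manning's equation, V = (1.486/n) R^(2/3) S^(1/2) = (1.486/0.037) × 5.443^(2/3) × 0.0023^(1/2) = 5.96 ft/s.

V = 5.96 ft/s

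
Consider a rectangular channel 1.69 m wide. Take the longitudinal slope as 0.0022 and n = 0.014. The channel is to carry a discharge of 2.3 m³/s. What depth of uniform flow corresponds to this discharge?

y_n = 0.751 m

Manning's equation rearranged: A R^(2/3) = nQ / (1·√S) = 0.014 × 2.3 / (√0.0022) = 0.6865.
At y = 0.668 m: A R^(2/3) = 0.585 — low.
At y = 0.751 m: A R^(2/3) = 0.6863 — matches.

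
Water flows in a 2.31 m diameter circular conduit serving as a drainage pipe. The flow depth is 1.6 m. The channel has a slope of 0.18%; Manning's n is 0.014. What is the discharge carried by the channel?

Q = 7.27 m³/s

For a circular section of diameter D = 2.31 m at depth y = 1.6 m, the central angle is θ = 2 arccos(1 − 2y/D) = 3.933 rad. Then A = (D²/8)(θ − sin θ) = 3.097 m² and P = Dθ/2 = 4.542 m.
Hydraulic radius R = A/P = 3.097/4.542 = 0.6819 m.
Manning's equation: Q = (1/n) A R^(2/3) S^(1/2) = (1/0.014) × 3.097 × 0.6819^(2/3) × 0.0018^(1/2) = 7.27 m³/s.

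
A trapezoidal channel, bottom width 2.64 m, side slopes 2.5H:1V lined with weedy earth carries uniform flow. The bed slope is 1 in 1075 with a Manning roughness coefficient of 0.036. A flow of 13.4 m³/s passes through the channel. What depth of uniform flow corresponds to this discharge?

Manning's equation rearranged: A R^(2/3) = nQ / (1·√S) = 0.036 × 13.4 / (√0.0009302) = 15.82.
At y = 1.54 m: A R^(2/3) = 9.414 — too small.
At y = 2.27 m: A R^(2/3) = 22.13 — too large.
At y = 1.95 m: A R^(2/3) = 15.76 — close enough.

y_n = 1.95 m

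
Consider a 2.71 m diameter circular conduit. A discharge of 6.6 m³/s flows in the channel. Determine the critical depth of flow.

At critical depth, Q² T / (g A³) = 1, i.e. A³/T = Q²/g = 6.6²/9.81 = 4.44.
Try y = 0.868 m: A³/T = 1.599 — short.
Try y = 1.35 m: A³/T = 8.728 — over.
Try y = 1.13 m: A³/T = 4.418 — close enough.

y_c = 1.13 m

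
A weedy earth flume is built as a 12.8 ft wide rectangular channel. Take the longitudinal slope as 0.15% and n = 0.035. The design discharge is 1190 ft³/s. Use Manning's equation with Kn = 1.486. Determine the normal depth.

Manning's equation rearranged: A R^(2/3) = nQ / (1.486·√S) = 0.035 × 1190 / (1.486 × √0.0015) = 723.7.
Try y = 14.8 ft: A R^(2/3) = 513.9 — short.
Try y = 19.8 ft: A R^(2/3) = 724.8 — close enough.

y_n = 19.8 ft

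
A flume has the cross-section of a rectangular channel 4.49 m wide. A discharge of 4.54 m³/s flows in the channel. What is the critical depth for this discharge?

For a rectangular channel, critical depth y_c = (q²/g)^(1/3) where q = Q/b = 4.54/4.49 = 1.011 m²/s.
So y_c = (1.011²/9.81)^(1/3) = 0.471 m.

y_c = 0.471 m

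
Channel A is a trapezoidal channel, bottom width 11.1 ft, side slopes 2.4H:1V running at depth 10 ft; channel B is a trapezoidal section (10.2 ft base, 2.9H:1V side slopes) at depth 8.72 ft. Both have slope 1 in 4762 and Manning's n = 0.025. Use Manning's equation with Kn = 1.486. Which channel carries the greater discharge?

Channel A: With bottom width b = 11.1 ft and side slope z = 2.4: A = (b + zy)y = (11.1 + 2.4×10)×10 = 351 ft²; P = b + 2y√(1+z²) = 11.1 + 2×10×2.6 = 63.1 ft. Hydraulic radius R = A/P = 351/63.1 = 5.563 ft. Q_A = (1.486/0.025)·351·5.563^(2/3)·√0.00021 = 949.2 ft³/s.
Channel B: With bottom width b = 10.2 ft and side slope z = 2.9: A = (b + zy)y = (10.2 + 2.9×8.72)×8.72 = 309.5 ft²; P = b + 2y√(1+z²) = 10.2 + 2×8.72×3.068 = 63.7 ft. Hydraulic radius R = A/P = 309.5/63.7 = 4.858 ft. Q_B = (1.486/0.025)·309.5·4.858^(2/3)·√0.00021 = 764.6 ft³/s.
Q_A = 949.2 ft³/s vs Q_B = 764.6 ft³/s, so channel A carries more.

channel A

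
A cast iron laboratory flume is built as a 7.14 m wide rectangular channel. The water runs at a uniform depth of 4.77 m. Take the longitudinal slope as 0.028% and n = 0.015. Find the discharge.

Q = 61.1 m³/s

Flow area A = b·y = 7.14 × 4.77 = 34.06 m². Wetted perimeter P = b + 2y = 7.14 + 2×4.77 = 16.68 m.
Hydraulic radius R = A/P = 34.06/16.68 = 2.042 m.
Manning's equation: Q = (1/n) A R^(2/3) S^(1/2) = (1/0.015) × 34.06 × 2.042^(2/3) × 0.00028^(1/2) = 61.1 m³/s.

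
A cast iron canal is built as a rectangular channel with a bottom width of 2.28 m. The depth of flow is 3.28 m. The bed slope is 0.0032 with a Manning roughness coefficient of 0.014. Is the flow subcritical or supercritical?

subcritical

Flow area A = b·y = 2.28 × 3.28 = 7.478 m². Wetted perimeter P = b + 2y = 2.28 + 2×3.28 = 8.84 m.
Hydraulic radius R = A/P = 7.478/8.84 = 0.846 m.
V = (1/n) R^(2/3) √S = (1/0.014) × 0.846^(2/3) × √0.0032 = 3.614 m/s. Hydraulic depth D_h = A/T = 7.478/2.28 = 3.28 m.
Froude number Fr = V/√(g·D_h) = 3.614/√(9.81×3.28) = 0.637, which is less than 1, so the flow is subcritical.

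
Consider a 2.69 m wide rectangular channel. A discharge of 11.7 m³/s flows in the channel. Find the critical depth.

y_c = 1.24 m

For a rectangular channel, critical depth y_c = (q²/g)^(1/3) where q = Q/b = 11.7/2.69 = 4.349 m²/s.
So y_c = (4.349²/9.81)^(1/3) = 1.24 m.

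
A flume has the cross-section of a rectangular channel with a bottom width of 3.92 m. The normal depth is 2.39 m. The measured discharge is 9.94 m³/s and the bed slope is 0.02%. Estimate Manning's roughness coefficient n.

n = 0.014

Flow area A = b·y = 3.92 × 2.39 = 9.369 m². Wetted perimeter P = b + 2y = 3.92 + 2×2.39 = 8.7 m.
Hydraulic radius R = A/P = 9.369/8.7 = 1.077 m.
Rearranging Manning's equation: n = (1/Q) A R^(2/3) S^(1/2) = (1/9.94) × 9.369 × 1.077^(2/3) × √0.0002 = 0.014.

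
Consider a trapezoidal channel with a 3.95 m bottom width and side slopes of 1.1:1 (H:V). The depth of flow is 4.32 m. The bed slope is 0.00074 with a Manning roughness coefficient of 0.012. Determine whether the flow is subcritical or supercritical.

With bottom width b = 3.95 m and side slope z = 1.1: A = (b + zy)y = (3.95 + 1.1×4.32)×4.32 = 37.59 m²; P = b + 2y√(1+z²) = 3.95 + 2×4.32×1.487 = 16.79 m.
Hydraulic radius R = A/P = 37.59/16.79 = 2.238 m.
V = (1/n) R^(2/3) √S = (1/0.012) × 2.238^(2/3) × √0.00074 = 3.879 m/s. Hydraulic depth D_h = A/T = 37.59/13.45 = 2.794 m.
Froude number Fr = V/√(g·D_h) = 3.879/√(9.81×2.794) = 0.741, which is less than 1, so the flow is subcritical.

subcritical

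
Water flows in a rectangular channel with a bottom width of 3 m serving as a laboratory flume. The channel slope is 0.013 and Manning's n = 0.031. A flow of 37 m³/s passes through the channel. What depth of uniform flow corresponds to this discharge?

y_n = 3.29 m

Manning's equation rearranged: A R^(2/3) = nQ / (1·√S) = 0.031 × 37 / (√0.013) = 10.06.
Trying y = 2.31 m: A R^(2/3) = 6.505 — low.
Trying y = 3.98 m: A R^(2/3) = 12.64 — high.
Trying y = 3.29 m: A R^(2/3) = 10.07 — matches.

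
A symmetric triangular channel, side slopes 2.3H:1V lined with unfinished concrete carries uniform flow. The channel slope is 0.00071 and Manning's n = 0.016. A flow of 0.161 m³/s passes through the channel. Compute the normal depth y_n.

Manning's equation rearranged: A R^(2/3) = nQ / (1·√S) = 0.016 × 0.161 / (√0.00071) = 0.09668.
Try y = 0.426 m: A R^(2/3) = 0.1405 — high.
Try y = 0.253 m: A R^(2/3) = 0.03502 — low.
Try y = 0.37 m: A R^(2/3) = 0.0965 — matches.

y_n = 0.37 m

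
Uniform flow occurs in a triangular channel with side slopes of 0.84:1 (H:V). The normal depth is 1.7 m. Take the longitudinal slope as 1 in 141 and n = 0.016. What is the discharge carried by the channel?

Q = 8.54 m³/s

For a triangular section with side slope z = 0.84: A = zy² = 0.84×1.7² = 2.428 m²; P = 2y√(1+z²) = 2×1.7×1.306 = 4.44 m.
Hydraulic radius R = A/P = 2.428/4.44 = 0.5467 m.
Manning's equation: Q = (1/n) A R^(2/3) S^(1/2) = (1/0.016) × 2.428 × 0.5467^(2/3) × 0.007092^(1/2) = 8.54 m³/s.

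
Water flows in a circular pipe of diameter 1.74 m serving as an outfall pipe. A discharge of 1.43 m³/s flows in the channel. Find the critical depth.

At critical depth, Q² T / (g A³) = 1, i.e. A³/T = Q²/g = 1.43²/9.81 = 0.2085.
At y = 0.701 m: A³/T = 0.4225 — high.
At y = 0.426 m: A³/T = 0.06145 — low.
At y = 0.584 m: A³/T = 0.2091 — matches.

y_c = 0.584 m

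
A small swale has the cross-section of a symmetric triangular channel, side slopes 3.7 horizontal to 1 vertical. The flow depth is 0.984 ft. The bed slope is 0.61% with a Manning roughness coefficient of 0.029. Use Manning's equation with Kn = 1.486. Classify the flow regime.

For a triangular section with side slope z = 3.7: A = zy² = 3.7×0.984² = 3.583 ft²; P = 2y√(1+z²) = 2×0.984×3.833 = 7.543 ft.
Hydraulic radius R = A/P = 3.583/7.543 = 0.475 ft.
V = (1.486/n) R^(2/3) √S = (1.486/0.029) × 0.475^(2/3) × √0.0061 = 2.436 ft/s. Hydraulic depth D_h = A/T = 3.583/7.282 = 0.492 ft.
Froude number Fr = V/√(g·D_h) = 2.436/√(32.2×0.492) = 0.612, which is less than 1, so the flow is subcritical.

subcritical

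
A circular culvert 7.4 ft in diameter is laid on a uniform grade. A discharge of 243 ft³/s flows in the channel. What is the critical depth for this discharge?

y_c = 4.01 ft

At critical depth, Q² T / (g A³) = 1, i.e. A³/T = Q²/g = 243²/32.2 = 1834.
Try y = 3.03 ft: A³/T = 625.5 — low.
Try y = 5.01 ft: A³/T = 4301 — high.
Try y = 4.01 ft: A³/T = 1827 — ≈ 1834.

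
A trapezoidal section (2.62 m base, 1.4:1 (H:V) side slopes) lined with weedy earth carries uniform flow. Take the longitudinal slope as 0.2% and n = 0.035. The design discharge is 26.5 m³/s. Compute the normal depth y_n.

y_n = 2.62 m

Manning's equation rearranged: A R^(2/3) = nQ / (1·√S) = 0.035 × 26.5 / (√0.002) = 20.74.
At y = 2.99 m: A R^(2/3) = 27.56 — too large.
At y = 2.13 m: A R^(2/3) = 13.47 — too small.
At y = 2.62 m: A R^(2/3) = 20.77 — close enough.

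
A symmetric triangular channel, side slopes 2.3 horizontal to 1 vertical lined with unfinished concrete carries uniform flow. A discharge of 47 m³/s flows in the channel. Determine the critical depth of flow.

At critical depth, Q² T / (g A³) = 1, i.e. A³/T = Q²/g = 47²/9.81 = 225.2.
Try y = 2.17 m: A³/T = 127.3 — short.
Try y = 3 m: A³/T = 642.7 — over.
Try y = 2.43 m: A³/T = 224.1 — close enough.

y_c = 2.43 m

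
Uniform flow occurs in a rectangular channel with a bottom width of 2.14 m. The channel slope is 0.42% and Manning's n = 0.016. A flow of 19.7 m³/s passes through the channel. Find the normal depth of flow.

Manning's equation rearranged: A R^(2/3) = nQ / (1·√S) = 0.016 × 19.7 / (√0.0042) = 4.864.
Try y = 2.09 m: A R^(2/3) = 3.552 — short.
Try y = 3.07 m: A R^(2/3) = 5.631 — over.
Try y = 2.71 m: A R^(2/3) = 4.86 — matches.

y_n = 2.71 m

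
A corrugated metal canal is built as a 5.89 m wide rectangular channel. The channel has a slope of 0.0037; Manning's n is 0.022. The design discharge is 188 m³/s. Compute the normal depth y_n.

Manning's equation rearranged: A R^(2/3) = nQ / (1·√S) = 0.022 × 188 / (√0.0037) = 68.
At y = 4.86 m: A R^(2/3) = 42.89 — too small.
At y = 7.08 m: A R^(2/3) = 67.95 — ≈ 68.

y_n = 7.08 m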